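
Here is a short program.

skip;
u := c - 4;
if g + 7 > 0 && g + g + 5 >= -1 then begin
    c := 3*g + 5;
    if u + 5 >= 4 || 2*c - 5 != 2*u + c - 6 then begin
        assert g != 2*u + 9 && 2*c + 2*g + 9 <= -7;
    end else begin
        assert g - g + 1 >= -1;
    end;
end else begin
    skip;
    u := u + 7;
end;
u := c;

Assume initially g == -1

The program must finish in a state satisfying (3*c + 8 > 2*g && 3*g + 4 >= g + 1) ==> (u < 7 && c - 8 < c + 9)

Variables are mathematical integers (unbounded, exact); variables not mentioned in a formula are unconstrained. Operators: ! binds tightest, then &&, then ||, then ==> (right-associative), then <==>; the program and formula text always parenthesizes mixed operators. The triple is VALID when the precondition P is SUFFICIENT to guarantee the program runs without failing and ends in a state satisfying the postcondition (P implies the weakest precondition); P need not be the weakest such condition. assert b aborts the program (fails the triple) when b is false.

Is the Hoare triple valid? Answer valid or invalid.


Working backward. After the program, the postcondition (3*c + 8 > 2*g && 3*g + 4 >= g + 1) ==> (u < 7 && c - 8 < c + 9) must hold; in canonical form it is (3*c > 2*g - 8 && 2*g >= -3) ==> u < 7.
Before u := c: (3*c > 2*g - 8 && 2*g >= -3) ==> c < 7
Then branch requires ((u >= -1 || 3*g != 2*u - 6) ==> (g != 2*u + 9 && 8*g <= -26 && ((7*g > -23 && 2*g >= -3) ==> 3*g < 2))) && ((!(u >= -1 || 3*g != 2*u - 6)) ==> ((7*g > -23 && 2*g >= -3) ==> 3*g < 2)); else branch requires (3*c > 2*g - 8 && 2*g >= -3) ==> c < 7.
Before the if: ((g > -7 && 2*g >= -6) ==> (((u >= -1 || 3*g != 2*u - 6) ==> (g != 2*u + 9 && 8*g <= -26 && ((7*g > -23 && 2*g >= -3) ==> 3*g < 2))) && ((!(u >= -1 || 3*g != 2*u - 6)) ==> ((7*g > -23 && 2*g >= -3) ==> 3*g < 2)))) && ((!(g > -7 && 2*g >= -6)) ==> ((3*c > 2*g - 8 && 2*g >= -3) ==> c < 7))
Before u := c - 4: ((g > -7 && 2*g >= -6) ==> (((c >= 3 || 3*g != 2*c - 14) ==> (g != 2*c + 1 && 8*g <= -26 && ((7*g > -23 && 2*g >= -3) ==> 3*g < 2))) && ((!(c >= 3 || 3*g != 2*c - 14)) ==> ((7*g > -23 && 2*g >= -3) ==> 3*g < 2)))) && ((!(g > -7 && 2*g >= -6)) ==> ((3*c > 2*g - 8 && 2*g >= -3) ==> c < 7))
Before skip: ((g > -7 && 2*g >= -6) ==> (((c >= 3 || 3*g != 2*c - 14) ==> (g != 2*c + 1 && 8*g <= -26 && ((7*g > -23 && 2*g >= -3) ==> 3*g < 2))) && ((!(c >= 3 || 3*g != 2*c - 14)) ==> ((7*g > -23 && 2*g >= -3) ==> 3*g < 2)))) && ((!(g > -7 && 2*g >= -6)) ==> ((3*c > 2*g - 8 && 2*g >= -3) ==> c < 7))
The weakest precondition is ((g > -7 && 2*g >= -6) ==> (((c >= 3 || 3*g != 2*c - 14) ==> (g != 2*c + 1 && 8*g <= -26 && ((7*g > -23 && 2*g >= -3) ==> 3*g < 2))) && ((!(c >= 3 || 3*g != 2*c - 14)) ==> ((7*g > -23 && 2*g >= -3) ==> 3*g < 2)))) && ((!(g > -7 && 2*g >= -6)) ==> ((3*c > 2*g - 8 && 2*g >= -3) ==> c < 7)).
Check whether g == -1 implies it.
Countermodel: at the initial state c = 0, g = -1, the precondition holds but the weakest precondition fails.
Answer: invalid


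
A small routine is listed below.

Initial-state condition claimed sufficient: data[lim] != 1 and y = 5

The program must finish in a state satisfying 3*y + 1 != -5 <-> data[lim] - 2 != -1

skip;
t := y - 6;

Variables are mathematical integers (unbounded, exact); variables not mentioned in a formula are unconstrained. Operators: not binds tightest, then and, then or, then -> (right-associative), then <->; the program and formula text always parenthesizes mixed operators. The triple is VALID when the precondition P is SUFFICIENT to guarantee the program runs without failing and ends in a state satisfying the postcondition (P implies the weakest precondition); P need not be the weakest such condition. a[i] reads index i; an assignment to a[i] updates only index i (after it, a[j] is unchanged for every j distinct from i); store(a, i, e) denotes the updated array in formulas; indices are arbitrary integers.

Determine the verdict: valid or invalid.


Working backward. After the program, the postcondition 3*y + 1 != -5 <-> data[lim] - 2 != -1 must hold; in canonical form it is 3*y != -6 <-> data[lim] != 1.
Before t := y - 6: 3*y != -6 <-> data[lim] != 1
Before skip: 3*y != -6 <-> data[lim] != 1
The weakest precondition is 3*y != -6 <-> data[lim] != 1.
Check whether data[lim] != 1 and y = 5 implies it.
Every state satisfying the precondition satisfies the weakest precondition: the implication holds.
Answer: valid


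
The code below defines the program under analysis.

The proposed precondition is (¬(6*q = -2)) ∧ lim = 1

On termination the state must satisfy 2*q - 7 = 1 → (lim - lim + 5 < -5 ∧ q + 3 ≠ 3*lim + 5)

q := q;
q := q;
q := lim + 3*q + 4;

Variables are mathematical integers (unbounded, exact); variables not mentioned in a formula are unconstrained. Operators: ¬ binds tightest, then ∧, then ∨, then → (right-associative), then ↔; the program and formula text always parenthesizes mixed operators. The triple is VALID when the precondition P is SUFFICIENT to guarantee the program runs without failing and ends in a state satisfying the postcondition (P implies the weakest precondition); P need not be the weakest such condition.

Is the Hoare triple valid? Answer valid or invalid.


Working backward. After the program, the postcondition 2*q - 7 = 1 → (lim - lim + 5 < -5 ∧ q + 3 ≠ 3*lim + 5) must hold; in canonical form it is ¬(2*q = 8).
Before q := lim + 3*q + 4: ¬(2*lim + 6*q = 0)
Before q := q: ¬(2*lim + 6*q = 0)
Before q := q: ¬(2*lim + 6*q = 0)
The weakest precondition is ¬(2*lim + 6*q = 0).
Check whether (¬(6*q = -2)) ∧ lim = 1 implies it.
Every state satisfying the precondition satisfies the weakest precondition: the implication holds.
Answer: valid


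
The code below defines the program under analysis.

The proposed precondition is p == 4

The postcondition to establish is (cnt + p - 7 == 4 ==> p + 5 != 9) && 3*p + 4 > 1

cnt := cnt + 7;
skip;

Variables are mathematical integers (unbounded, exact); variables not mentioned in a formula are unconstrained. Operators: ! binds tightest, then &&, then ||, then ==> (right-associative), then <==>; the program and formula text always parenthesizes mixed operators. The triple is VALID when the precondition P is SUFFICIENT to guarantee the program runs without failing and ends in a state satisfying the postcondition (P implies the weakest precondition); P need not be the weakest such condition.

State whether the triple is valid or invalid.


Working backward. After the program, the postcondition (cnt + p - 7 == 4 ==> p + 5 != 9) && 3*p + 4 > 1 must hold; in canonical form it is (cnt + p == 11 ==> p != 4) && 3*p > -3.
Before skip: (cnt + p == 11 ==> p != 4) && 3*p > -3
Before cnt := cnt + 7: (cnt + p == 4 ==> p != 4) && 3*p > -3
The weakest precondition is (cnt + p == 4 ==> p != 4) && 3*p > -3.
Check whether p == 4 implies it.
Countermodel: at the initial state cnt = 0, p = 4, the precondition holds but the weakest precondition fails.
Answer: invalid


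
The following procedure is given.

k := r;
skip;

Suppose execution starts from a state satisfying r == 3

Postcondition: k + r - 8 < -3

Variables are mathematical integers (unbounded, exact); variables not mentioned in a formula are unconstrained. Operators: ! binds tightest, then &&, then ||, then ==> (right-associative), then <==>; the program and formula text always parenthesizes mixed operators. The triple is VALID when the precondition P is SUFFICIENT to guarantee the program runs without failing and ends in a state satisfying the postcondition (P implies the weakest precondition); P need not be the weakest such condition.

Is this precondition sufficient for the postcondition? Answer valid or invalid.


Working backward. After the program, the postcondition k + r - 8 < -3 must hold; in canonical form it is k + r < 5.
Before skip: k + r < 5
Before k := r: 2*r < 5
The weakest precondition is 2*r < 5.
Check whether r == 3 implies it.
Countermodel: at the initial state r = 3, the precondition holds but the weakest precondition fails.
Answer: invalid


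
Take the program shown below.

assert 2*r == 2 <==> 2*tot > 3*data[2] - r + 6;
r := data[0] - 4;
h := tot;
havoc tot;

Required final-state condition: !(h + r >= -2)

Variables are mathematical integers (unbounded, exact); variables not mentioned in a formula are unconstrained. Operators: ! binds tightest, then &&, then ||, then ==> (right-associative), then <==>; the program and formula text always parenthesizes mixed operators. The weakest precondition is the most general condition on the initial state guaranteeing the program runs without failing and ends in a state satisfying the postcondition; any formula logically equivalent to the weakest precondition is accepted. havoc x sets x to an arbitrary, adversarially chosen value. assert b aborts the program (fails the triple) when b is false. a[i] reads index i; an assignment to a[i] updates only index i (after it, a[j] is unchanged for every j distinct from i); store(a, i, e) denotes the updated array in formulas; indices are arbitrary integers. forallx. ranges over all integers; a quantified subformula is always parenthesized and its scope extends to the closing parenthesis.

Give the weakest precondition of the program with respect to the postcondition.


Working backward. After the program, !(h + r >= -2) must hold.
Before havoc tot: !(h + r >= -2)
Before h := tot: !(r + tot >= -2)
Before r := data[0] - 4: !(data[0] + tot >= 2)
Before assert 2*r == 2 <==> 2*tot > 3*data[2] - r + 6: (2*r == 2 <==> r + 2*tot > 3*data[2] + 6) && (!(data[0] + tot >= 2))
Answer: WP = (2*r == 2 <==> r + 2*tot > 3*data[2] + 6) && (!(data[0] + tot >= 2))


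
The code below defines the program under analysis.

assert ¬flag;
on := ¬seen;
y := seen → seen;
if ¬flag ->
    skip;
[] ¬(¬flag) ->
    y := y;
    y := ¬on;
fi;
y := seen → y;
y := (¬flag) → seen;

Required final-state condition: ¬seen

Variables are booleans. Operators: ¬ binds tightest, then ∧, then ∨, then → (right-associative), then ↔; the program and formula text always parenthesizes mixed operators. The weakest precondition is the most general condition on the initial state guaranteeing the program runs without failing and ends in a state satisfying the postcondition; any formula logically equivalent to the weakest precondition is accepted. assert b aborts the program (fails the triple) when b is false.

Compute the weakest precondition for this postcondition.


Working backward. After the program, ¬seen must hold.
Before y := (¬flag) → seen: ¬seen
Before y := seen → y: ¬seen
Then branch requires ¬seen; else branch requires ¬seen.
Before the if: ((¬flag) → (¬seen)) ∧ (flag → (¬seen))
Before y := seen → seen: ((¬flag) → (¬seen)) ∧ (flag → (¬seen))
Before on := ¬seen: ((¬flag) → (¬seen)) ∧ (flag → (¬seen))
Before assert ¬flag: (¬flag) ∧ ((¬flag) → (¬seen)) ∧ (flag → (¬seen))
Answer: WP = (¬flag) ∧ ((¬flag) → (¬seen)) ∧ (flag → (¬seen))


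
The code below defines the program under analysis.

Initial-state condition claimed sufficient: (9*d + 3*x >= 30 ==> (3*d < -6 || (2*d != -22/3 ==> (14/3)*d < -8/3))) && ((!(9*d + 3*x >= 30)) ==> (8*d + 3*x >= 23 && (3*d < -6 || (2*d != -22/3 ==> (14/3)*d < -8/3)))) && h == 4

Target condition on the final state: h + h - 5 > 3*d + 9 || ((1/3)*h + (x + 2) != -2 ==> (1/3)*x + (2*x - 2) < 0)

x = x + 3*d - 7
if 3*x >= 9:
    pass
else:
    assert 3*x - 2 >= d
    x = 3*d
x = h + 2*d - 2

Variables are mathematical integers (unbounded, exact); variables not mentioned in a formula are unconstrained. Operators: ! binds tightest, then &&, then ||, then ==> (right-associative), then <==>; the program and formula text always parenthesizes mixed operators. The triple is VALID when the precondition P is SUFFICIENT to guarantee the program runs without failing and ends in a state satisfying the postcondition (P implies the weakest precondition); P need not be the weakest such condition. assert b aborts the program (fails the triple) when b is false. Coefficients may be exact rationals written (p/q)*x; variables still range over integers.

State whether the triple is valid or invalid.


Working backward. After the program, the postcondition h + h - 5 > 3*d + 9 || ((1/3)*h + (x + 2) != -2 ==> (1/3)*x + (2*x - 2) < 0) must hold; in canonical form it is 2*h > 3*d + 14 || ((1/3)*h + x != -4 ==> (7/3)*x < 2).
Before x := h + 2*d - 2: 2*h > 3*d + 14 || (2*d + (4/3)*h != -2 ==> (14/3)*d + (7/3)*h < 20/3)
Then branch requires 2*h > 3*d + 14 || (2*d + (4/3)*h != -2 ==> (14/3)*d + (7/3)*h < 20/3); else branch requires 3*x >= d + 2 && (2*h > 3*d + 14 || (2*d + (4/3)*h != -2 ==> (14/3)*d + (7/3)*h < 20/3)).
Before the if: (3*x >= 9 ==> (2*h > 3*d + 14 || (2*d + (4/3)*h != -2 ==> (14/3)*d + (7/3)*h < 20/3))) && ((!(3*x >= 9)) ==> (3*x >= d + 2 && (2*h > 3*d + 14 || (2*d + (4/3)*h != -2 ==> (14/3)*d + (7/3)*h < 20/3))))
Before x := x + 3*d - 7: (9*d + 3*x >= 30 ==> (2*h > 3*d + 14 || (2*d + (4/3)*h != -2 ==> (14/3)*d + (7/3)*h < 20/3))) && ((!(9*d + 3*x >= 30)) ==> (8*d + 3*x >= 23 && (2*h > 3*d + 14 || (2*d + (4/3)*h != -2 ==> (14/3)*d + (7/3)*h < 20/3))))
The weakest precondition is (9*d + 3*x >= 30 ==> (2*h > 3*d + 14 || (2*d + (4/3)*h != -2 ==> (14/3)*d + (7/3)*h < 20/3))) && ((!(9*d + 3*x >= 30)) ==> (8*d + 3*x >= 23 && (2*h > 3*d + 14 || (2*d + (4/3)*h != -2 ==> (14/3)*d + (7/3)*h < 20/3)))).
Check whether (9*d + 3*x >= 30 ==> (3*d < -6 || (2*d != -22/3 ==> (14/3)*d < -8/3))) && ((!(9*d + 3*x >= 30)) ==> (8*d + 3*x >= 23 && (3*d < -6 || (2*d != -22/3 ==> (14/3)*d < -8/3)))) && h == 4 implies it.
Every state satisfying the precondition satisfies the weakest precondition: the implication holds.
Answer: valid


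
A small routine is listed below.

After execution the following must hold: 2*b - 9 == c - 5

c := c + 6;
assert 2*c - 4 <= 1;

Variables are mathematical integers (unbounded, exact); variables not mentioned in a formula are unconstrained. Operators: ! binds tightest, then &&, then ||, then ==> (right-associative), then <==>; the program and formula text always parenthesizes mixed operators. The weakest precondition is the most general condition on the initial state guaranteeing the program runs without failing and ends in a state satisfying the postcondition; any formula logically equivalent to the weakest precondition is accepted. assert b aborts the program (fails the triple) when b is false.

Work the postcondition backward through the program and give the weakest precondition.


Working backward. After the program, the postcondition 2*b - 9 == c - 5 must hold; in canonical form it is 2*b == c + 4.
Before assert 2*c - 4 <= 1: 2*c <= 5 && 2*b == c + 4
Before c := c + 6: 2*c <= -7 && 2*b == c + 10
Answer: WP = 2*c <= -7 && 2*b == c + 10


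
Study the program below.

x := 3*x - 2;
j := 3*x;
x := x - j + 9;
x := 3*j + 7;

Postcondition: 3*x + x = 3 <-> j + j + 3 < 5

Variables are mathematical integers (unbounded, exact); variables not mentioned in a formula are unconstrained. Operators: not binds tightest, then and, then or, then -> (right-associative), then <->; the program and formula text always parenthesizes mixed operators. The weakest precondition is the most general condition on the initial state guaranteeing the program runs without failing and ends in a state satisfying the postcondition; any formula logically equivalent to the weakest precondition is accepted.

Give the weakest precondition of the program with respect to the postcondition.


Working backward. After the program, the postcondition 3*x + x = 3 <-> j + j + 3 < 5 must hold; in canonical form it is 4*x = 3 <-> 2*j < 2.
Before x := 3*j + 7: 12*j = -25 <-> 2*j < 2
Before x := x - j + 9: 12*j = -25 <-> 2*j < 2
Before j := 3*x: 36*x = -25 <-> 6*x < 2
Before x := 3*x - 2: 108*x = 47 <-> 18*x < 14
Answer: WP = 108*x = 47 <-> 18*x < 14


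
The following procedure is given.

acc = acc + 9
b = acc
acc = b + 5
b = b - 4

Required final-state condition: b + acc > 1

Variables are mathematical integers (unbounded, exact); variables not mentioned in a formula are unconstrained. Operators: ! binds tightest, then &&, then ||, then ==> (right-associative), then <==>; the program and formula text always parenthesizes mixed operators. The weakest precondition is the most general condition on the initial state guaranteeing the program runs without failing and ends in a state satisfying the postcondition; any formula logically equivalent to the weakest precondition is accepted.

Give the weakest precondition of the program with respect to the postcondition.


Working backward. After the program, the postcondition b + acc > 1 must hold; in canonical form it is acc + b > 1.
Before b := b - 4: acc + b > 5
Before acc := b + 5: 2*b > 0
Before b := acc: 2*acc > 0
Before acc := acc + 9: 2*acc > -18
Answer: WP = 2*acc > -18


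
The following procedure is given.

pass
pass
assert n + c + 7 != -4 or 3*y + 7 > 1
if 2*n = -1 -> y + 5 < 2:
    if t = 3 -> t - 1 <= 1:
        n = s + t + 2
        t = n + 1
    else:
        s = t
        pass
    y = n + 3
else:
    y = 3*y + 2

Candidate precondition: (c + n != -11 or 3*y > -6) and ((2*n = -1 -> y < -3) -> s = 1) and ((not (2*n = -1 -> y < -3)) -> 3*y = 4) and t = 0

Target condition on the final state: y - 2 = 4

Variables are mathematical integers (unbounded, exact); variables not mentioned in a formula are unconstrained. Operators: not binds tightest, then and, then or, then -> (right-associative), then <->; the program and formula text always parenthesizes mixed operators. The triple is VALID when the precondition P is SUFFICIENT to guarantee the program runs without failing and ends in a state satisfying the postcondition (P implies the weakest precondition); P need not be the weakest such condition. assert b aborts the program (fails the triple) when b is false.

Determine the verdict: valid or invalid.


Working backward. After the program, the postcondition y - 2 = 4 must hold; in canonical form it is y = 6.
Then branch requires ((t = 3 -> t <= 2) -> s + t = 1) and ((not (t = 3 -> t <= 2)) -> n = 3); else branch requires 3*y = 4.
Before the if: ((2*n = -1 -> y < -3) -> (((t = 3 -> t <= 2) -> s + t = 1) and ((not (t = 3 -> t <= 2)) -> n = 3))) and ((not (2*n = -1 -> y < -3)) -> 3*y = 4)
Before assert n + c + 7 != -4 or 3*y + 7 > 1: (c + n != -11 or 3*y > -6) and ((2*n = -1 -> y < -3) -> (((t = 3 -> t <= 2) -> s + t = 1) and ((not (t = 3 -> t <= 2)) -> n = 3))) and ((not (2*n = -1 -> y < -3)) -> 3*y = 4)
Before skip: (c + n != -11 or 3*y > -6) and ((2*n = -1 -> y < -3) -> (((t = 3 -> t <= 2) -> s + t = 1) and ((not (t = 3 -> t <= 2)) -> n = 3))) and ((not (2*n = -1 -> y < -3)) -> 3*y = 4)
Before skip: (c + n != -11 or 3*y > -6) and ((2*n = -1 -> y < -3) -> (((t = 3 -> t <= 2) -> s + t = 1) and ((not (t = 3 -> t <= 2)) -> n = 3))) and ((not (2*n = -1 -> y < -3)) -> 3*y = 4)
The weakest precondition is (c + n != -11 or 3*y > -6) and ((2*n = -1 -> y < -3) -> (((t = 3 -> t <= 2) -> s + t = 1) and ((not (t = 3 -> t <= 2)) -> n = 3))) and ((not (2*n = -1 -> y < -3)) -> 3*y = 4).
Check whether (c + n != -11 or 3*y > -6) and ((2*n = -1 -> y < -3) -> s = 1) and ((not (2*n = -1 -> y < -3)) -> 3*y = 4) and t = 0 implies it.
Every state satisfying the precondition satisfies the weakest precondition: the implication holds.
Answer: valid


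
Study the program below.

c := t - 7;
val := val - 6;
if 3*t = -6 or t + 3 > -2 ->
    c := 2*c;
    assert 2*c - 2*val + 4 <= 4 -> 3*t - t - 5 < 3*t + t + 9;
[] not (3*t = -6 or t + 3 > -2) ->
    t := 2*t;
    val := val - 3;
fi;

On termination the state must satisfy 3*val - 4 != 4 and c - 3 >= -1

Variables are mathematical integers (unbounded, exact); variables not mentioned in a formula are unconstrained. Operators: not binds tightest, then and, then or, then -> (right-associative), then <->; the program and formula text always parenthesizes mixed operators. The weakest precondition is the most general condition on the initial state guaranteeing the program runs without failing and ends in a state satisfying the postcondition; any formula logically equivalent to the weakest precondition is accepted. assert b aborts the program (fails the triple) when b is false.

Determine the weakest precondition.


Working backward. After the program, the postcondition 3*val - 4 != 4 and c - 3 >= -1 must hold; in canonical form it is 3*val != 8 and c >= 2.
Then branch requires (4*c <= 2*val -> 2*t > -14) and 3*val != 8 and 2*c >= 2; else branch requires 3*val != 17 and c >= 2.
Before the if: ((3*t = -6 or t > -5) -> ((4*c <= 2*val -> 2*t > -14) and 3*val != 8 and 2*c >= 2)) and ((not (3*t = -6 or t > -5)) -> (3*val != 17 and c >= 2))
Before val := val - 6: ((3*t = -6 or t > -5) -> ((4*c <= 2*val - 12 -> 2*t > -14) and 3*val != 26 and 2*c >= 2)) and ((not (3*t = -6 or t > -5)) -> (3*val != 35 and c >= 2))
Before c := t - 7: ((3*t = -6 or t > -5) -> ((4*t <= 2*val + 16 -> 2*t > -14) and 3*val != 26 and 2*t >= 16)) and ((not (3*t = -6 or t > -5)) -> (3*val != 35 and t >= 9))
Answer: WP = ((3*t = -6 or t > -5) -> ((4*t <= 2*val + 16 -> 2*t > -14) and 3*val != 26 and 2*t >= 16)) and ((not (3*t = -6 or t > -5)) -> (3*val != 35 and t >= 9))


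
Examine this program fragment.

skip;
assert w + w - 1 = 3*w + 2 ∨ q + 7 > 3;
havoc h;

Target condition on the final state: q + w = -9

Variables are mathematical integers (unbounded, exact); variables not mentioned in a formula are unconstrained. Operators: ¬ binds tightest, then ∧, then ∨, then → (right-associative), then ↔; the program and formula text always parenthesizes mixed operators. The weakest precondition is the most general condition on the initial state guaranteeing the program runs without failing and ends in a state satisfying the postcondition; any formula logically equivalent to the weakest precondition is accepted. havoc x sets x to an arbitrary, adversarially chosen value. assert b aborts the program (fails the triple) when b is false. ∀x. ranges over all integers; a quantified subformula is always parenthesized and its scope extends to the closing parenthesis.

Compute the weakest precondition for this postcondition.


Working backward. After the program, q + w = -9 must hold.
Before havoc h: q + w = -9
Before assert w + w - 1 = 3*w + 2 ∨ q + 7 > 3: (w = -3 ∨ q > -4) ∧ q + w = -9
Before skip: (w = -3 ∨ q > -4) ∧ q + w = -9
Answer: WP = (w = -3 ∨ q > -4) ∧ q + w = -9


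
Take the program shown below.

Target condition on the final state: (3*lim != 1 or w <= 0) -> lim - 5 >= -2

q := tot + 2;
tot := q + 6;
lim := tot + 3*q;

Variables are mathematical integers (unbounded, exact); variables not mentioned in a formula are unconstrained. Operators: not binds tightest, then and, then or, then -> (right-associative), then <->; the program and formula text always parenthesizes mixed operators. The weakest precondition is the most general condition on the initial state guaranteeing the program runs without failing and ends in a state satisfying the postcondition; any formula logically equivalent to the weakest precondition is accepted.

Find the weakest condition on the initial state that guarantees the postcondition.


Working backward. After the program, the postcondition (3*lim != 1 or w <= 0) -> lim - 5 >= -2 must hold; in canonical form it is (3*lim != 1 or w <= 0) -> lim >= 3.
Before lim := tot + 3*q: (9*q + 3*tot != 1 or w <= 0) -> 3*q + tot >= 3
Before tot := q + 6: (12*q != -17 or w <= 0) -> 4*q >= -3
Before q := tot + 2: (12*tot != -41 or w <= 0) -> 4*tot >= -11
Answer: WP = (12*tot != -41 or w <= 0) -> 4*tot >= -11


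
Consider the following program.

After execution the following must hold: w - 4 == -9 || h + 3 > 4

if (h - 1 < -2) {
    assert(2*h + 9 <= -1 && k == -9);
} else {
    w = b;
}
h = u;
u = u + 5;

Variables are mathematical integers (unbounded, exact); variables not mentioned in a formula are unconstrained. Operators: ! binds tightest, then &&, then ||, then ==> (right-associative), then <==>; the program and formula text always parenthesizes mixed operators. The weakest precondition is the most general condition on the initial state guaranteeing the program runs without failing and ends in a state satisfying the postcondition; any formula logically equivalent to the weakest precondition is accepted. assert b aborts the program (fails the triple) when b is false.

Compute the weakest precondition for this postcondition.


Working backward. After the program, the postcondition w - 4 == -9 || h + 3 > 4 must hold; in canonical form it is w == -5 || h > 1.
Before u := u + 5: w == -5 || h > 1
Before h := u: w == -5 || u > 1
Then branch requires 2*h <= -10 && k == -9 && (w == -5 || u > 1); else branch requires b == -5 || u > 1.
Before the if: (h < -1 ==> (2*h <= -10 && k == -9 && (w == -5 || u > 1))) && ((!(h < -1)) ==> (b == -5 || u > 1))
Answer: WP = (h < -1 ==> (2*h <= -10 && k == -9 && (w == -5 || u > 1))) && ((!(h < -1)) ==> (b == -5 || u > 1))


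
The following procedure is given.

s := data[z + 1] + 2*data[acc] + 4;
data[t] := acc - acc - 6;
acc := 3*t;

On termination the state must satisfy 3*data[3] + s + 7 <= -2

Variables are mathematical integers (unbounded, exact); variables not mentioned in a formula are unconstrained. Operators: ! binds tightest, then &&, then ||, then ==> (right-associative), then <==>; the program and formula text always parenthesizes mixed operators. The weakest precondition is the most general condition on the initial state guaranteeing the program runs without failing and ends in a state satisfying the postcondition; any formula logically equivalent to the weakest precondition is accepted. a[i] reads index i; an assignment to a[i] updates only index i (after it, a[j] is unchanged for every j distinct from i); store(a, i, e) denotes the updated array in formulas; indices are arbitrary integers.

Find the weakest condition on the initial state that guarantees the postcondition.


Working backward. After the program, the postcondition 3*data[3] + s + 7 <= -2 must hold; in canonical form it is 3*data[3] + s <= -9.
Before acc := 3*t: 3*data[3] + s <= -9
Before data[t] := acc - acc - 6: 3*store(data, t, -6)[3] + s <= -9
Before s := data[z + 1] + 2*data[acc] + 4: data[z + 1] + 2*data[acc] + 3*store(data, t, -6)[3] <= -13
Answer: WP = data[z + 1] + 2*data[acc] + 3*store(data, t, -6)[3] <= -13


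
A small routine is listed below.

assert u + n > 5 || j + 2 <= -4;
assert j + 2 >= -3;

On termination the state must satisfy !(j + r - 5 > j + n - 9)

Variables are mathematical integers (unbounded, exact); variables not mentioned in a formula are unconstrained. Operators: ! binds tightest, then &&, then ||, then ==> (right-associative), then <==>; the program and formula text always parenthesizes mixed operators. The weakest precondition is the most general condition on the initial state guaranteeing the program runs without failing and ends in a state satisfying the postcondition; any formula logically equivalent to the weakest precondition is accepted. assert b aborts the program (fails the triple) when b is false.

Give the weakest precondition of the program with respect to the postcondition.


Working backward. After the program, the postcondition !(j + r - 5 > j + n - 9) must hold; in canonical form it is !(r > n - 4).
Before assert j + 2 >= -3: j >= -5 && (!(r > n - 4))
Before assert u + n > 5 || j + 2 <= -4: (n + u > 5 || j <= -6) && j >= -5 && (!(r > n - 4))
Answer: WP = (n + u > 5 || j <= -6) && j >= -5 && (!(r > n - 4))


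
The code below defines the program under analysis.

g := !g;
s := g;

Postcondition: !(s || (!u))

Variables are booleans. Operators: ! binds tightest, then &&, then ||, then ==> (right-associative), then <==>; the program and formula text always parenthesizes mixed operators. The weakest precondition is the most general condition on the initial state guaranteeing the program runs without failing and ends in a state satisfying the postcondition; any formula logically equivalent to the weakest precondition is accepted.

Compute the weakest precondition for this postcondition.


Working backward. After the program, !(s || (!u)) must hold.
Before s := g: !(g || (!u))
Before g := !g: !((!g) || (!u))
Answer: WP = !((!g) || (!u))


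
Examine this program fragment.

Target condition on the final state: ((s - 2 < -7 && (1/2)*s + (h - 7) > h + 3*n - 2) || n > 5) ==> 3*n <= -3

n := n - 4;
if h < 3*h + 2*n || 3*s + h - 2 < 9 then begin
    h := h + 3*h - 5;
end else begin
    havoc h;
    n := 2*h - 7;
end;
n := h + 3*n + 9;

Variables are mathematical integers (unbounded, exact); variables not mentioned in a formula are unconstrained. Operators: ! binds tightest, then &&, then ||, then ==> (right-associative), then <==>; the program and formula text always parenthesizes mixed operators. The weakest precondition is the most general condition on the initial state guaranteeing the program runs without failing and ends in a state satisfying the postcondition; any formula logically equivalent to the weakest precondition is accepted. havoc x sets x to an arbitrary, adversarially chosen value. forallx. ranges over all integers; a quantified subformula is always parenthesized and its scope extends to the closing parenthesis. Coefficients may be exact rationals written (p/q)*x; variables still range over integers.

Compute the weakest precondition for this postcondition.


Working backward. After the program, the postcondition ((s - 2 < -7 && (1/2)*s + (h - 7) > h + 3*n - 2) || n > 5) ==> 3*n <= -3 must hold; in canonical form it is ((s < -5 && (1/2)*s > 3*n + 5) || n > 5) ==> 3*n <= -3.
Before n := h + 3*n + 9: ((s < -5 && (1/2)*s > 3*h + 9*n + 32) || h + 3*n > -4) ==> 3*h + 9*n <= -30
Then branch requires ((s < -5 && (1/2)*s > 12*h + 9*n + 17) || 4*h + 3*n > 1) ==> 12*h + 9*n <= -15; else branch requires forall h_1. (((s < -5 && (1/2)*s > 21*h_1 - 31) || 7*h_1 > 17) ==> 21*h_1 <= 33).
Before the if: ((2*h + 2*n > 0 || h + 3*s < 11) ==> (((s < -5 && (1/2)*s > 12*h + 9*n + 17) || 4*h + 3*n > 1) ==> 12*h + 9*n <= -15)) && ((!(2*h + 2*n > 0 || h + 3*s < 11)) ==> (forall h_1. (((s < -5 && (1/2)*s > 21*h_1 - 31) || 7*h_1 > 17) ==> 21*h_1 <= 33)))
Before n := n - 4: ((2*h + 2*n > 8 || h + 3*s < 11) ==> (((s < -5 && (1/2)*s > 12*h + 9*n - 19) || 4*h + 3*n > 13) ==> 12*h + 9*n <= 21)) && ((!(2*h + 2*n > 8 || h + 3*s < 11)) ==> (forall h_1. (((s < -5 && (1/2)*s > 21*h_1 - 31) || 7*h_1 > 17) ==> 21*h_1 <= 33)))
Answer: WP = ((2*h + 2*n > 8 || h + 3*s < 11) ==> (((s < -5 && (1/2)*s > 12*h + 9*n - 19) || 4*h + 3*n > 13) ==> 12*h + 9*n <= 21)) && ((!(2*h + 2*n > 8 || h + 3*s < 11)) ==> (forall h_1. (((s < -5 && (1/2)*s > 21*h_1 - 31) || 7*h_1 > 17) ==> 21*h_1 <= 33)))


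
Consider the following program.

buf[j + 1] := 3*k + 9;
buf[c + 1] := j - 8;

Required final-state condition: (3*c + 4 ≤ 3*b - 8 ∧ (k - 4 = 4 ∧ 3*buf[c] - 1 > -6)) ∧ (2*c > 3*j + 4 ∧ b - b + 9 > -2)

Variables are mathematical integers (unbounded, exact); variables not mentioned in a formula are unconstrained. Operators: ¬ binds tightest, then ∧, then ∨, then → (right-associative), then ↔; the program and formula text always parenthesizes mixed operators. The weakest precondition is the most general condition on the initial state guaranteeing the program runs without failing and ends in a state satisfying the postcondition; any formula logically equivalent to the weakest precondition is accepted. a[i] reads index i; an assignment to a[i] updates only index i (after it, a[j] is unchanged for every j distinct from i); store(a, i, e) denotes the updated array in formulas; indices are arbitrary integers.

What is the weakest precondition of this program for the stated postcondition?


Working backward. After the program, the postcondition (3*c + 4 ≤ 3*b - 8 ∧ (k - 4 = 4 ∧ 3*buf[c] - 1 > -6)) ∧ (2*c > 3*j + 4 ∧ b - b + 9 > -2) must hold; in canonical form it is 3*c ≤ 3*b - 12 ∧ k = 8 ∧ 3*buf[c] > -5 ∧ 2*c > 3*j + 4.
Before buf[c + 1] := j - 8: 3*c ≤ 3*b - 12 ∧ k = 8 ∧ 3*store(buf, c + 1, j - 8)[c] > -5 ∧ 2*c > 3*j + 4
Before buf[j + 1] := 3*k + 9: 3*c ≤ 3*b - 12 ∧ k = 8 ∧ 3*store(store(buf, j + 1, 3*k + 9), c + 1, j - 8)[c] > -5 ∧ 2*c > 3*j + 4
Answer: WP = 3*c ≤ 3*b - 12 ∧ k = 8 ∧ 3*store(store(buf, j + 1, 3*k + 9), c + 1, j - 8)[c] > -5 ∧ 2*c > 3*j + 4


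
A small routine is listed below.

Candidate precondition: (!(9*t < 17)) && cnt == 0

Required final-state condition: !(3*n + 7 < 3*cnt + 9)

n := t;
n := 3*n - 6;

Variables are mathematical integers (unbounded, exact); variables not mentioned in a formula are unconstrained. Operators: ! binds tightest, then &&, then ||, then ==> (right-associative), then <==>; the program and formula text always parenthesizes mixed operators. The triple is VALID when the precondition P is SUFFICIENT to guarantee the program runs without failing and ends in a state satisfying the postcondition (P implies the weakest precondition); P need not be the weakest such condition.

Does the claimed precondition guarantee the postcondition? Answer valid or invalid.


Working backward. After the program, the postcondition !(3*n + 7 < 3*cnt + 9) must hold; in canonical form it is !(3*n < 3*cnt + 2).
Before n := 3*n - 6: !(9*n < 3*cnt + 20)
Before n := t: !(9*t < 3*cnt + 20)
The weakest precondition is !(9*t < 3*cnt + 20).
Check whether (!(9*t < 17)) && cnt == 0 implies it.
Countermodel: at the initial state cnt = 0, t = 2, the precondition holds but the weakest precondition fails.
Answer: invalid


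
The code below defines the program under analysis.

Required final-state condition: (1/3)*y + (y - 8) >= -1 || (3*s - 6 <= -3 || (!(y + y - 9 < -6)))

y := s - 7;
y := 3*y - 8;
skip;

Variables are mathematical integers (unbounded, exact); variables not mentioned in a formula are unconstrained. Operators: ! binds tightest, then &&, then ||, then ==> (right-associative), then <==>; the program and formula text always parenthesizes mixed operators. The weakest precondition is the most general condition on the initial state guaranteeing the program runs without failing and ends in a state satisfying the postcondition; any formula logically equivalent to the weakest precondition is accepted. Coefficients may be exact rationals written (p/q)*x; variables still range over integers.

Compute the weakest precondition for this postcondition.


Working backward. After the program, the postcondition (1/3)*y + (y - 8) >= -1 || (3*s - 6 <= -3 || (!(y + y - 9 < -6))) must hold; in canonical form it is (4/3)*y >= 7 || 3*s <= 3 || (!(2*y < 3)).
Before skip: (4/3)*y >= 7 || 3*s <= 3 || (!(2*y < 3))
Before y := 3*y - 8: 4*y >= 53/3 || 3*s <= 3 || (!(6*y < 19))
Before y := s - 7: 4*s >= 137/3 || 3*s <= 3 || (!(6*s < 61))
Answer: WP = 4*s >= 137/3 || 3*s <= 3 || (!(6*s < 61))


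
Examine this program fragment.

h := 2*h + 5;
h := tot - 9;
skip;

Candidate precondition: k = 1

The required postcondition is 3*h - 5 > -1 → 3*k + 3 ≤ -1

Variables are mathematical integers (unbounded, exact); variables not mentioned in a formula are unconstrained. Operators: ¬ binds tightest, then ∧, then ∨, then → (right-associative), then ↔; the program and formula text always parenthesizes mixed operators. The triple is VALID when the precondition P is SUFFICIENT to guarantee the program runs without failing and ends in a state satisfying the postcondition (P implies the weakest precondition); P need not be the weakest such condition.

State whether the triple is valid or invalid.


Working backward. After the program, the postcondition 3*h - 5 > -1 → 3*k + 3 ≤ -1 must hold; in canonical form it is 3*h > 4 → 3*k ≤ -4.
Before skip: 3*h > 4 → 3*k ≤ -4
Before h := tot - 9: 3*tot > 31 → 3*k ≤ -4
Before h := 2*h + 5: 3*tot > 31 → 3*k ≤ -4
The weakest precondition is 3*tot > 31 → 3*k ≤ -4.
Check whether k = 1 implies it.
Countermodel: at the initial state k = 1, tot = 11, the precondition holds but the weakest precondition fails.
Answer: invalid


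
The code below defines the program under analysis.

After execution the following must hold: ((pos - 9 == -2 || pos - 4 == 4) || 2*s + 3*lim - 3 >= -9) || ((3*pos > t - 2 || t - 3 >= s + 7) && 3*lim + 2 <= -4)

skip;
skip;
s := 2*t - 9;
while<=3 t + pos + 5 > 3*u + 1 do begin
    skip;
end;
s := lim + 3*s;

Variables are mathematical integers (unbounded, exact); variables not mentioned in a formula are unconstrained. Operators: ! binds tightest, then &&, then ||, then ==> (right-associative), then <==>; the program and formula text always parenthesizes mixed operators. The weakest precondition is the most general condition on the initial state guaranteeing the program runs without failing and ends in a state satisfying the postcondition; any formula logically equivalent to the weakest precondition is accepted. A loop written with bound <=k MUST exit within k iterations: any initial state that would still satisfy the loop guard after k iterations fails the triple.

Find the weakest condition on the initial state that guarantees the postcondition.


Working backward. After the program, the postcondition ((pos - 9 == -2 || pos - 4 == 4) || 2*s + 3*lim - 3 >= -9) || ((3*pos > t - 2 || t - 3 >= s + 7) && 3*lim + 2 <= -4) must hold; in canonical form it is pos == 7 || pos == 8 || 3*lim + 2*s >= -6 || ((3*pos > t - 2 || t >= s + 10) && 3*lim <= -6).
Before s := lim + 3*s: pos == 7 || pos == 8 || 5*lim + 6*s >= -6 || ((3*pos > t - 2 || t >= lim + 3*s + 10) && 3*lim <= -6)
Before the loop (bound <=3), unroll the exhaustion recursion (WP_0 = exit-now case; WP_j = one more guarded iteration, up to j = 3):
  WP_0: (!(pos + t > 3*u - 4)) && (pos == 7 || pos == 8 || 5*lim + 6*s >= -6 || ((3*pos > t - 2 || t >= lim + 3*s + 10) && 3*lim <= -6))
  WP_1: (pos + t > 3*u - 4 ==> ((!(pos + t > 3*u - 4)) && (pos == 7 || pos == 8 || 5*lim + 6*s >= -6 || ((3*pos > t - 2 || t >= lim + 3*s + 10) && 3*lim <= -6)))) && ((!(pos + t > 3*u - 4)) ==> (pos == 7 || pos == 8 || 5*lim + 6*s >= -6 || ((3*pos > t - 2 || t >= lim + 3*s + 10) && 3*lim <= -6)))
  WP_2: (pos + t > 3*u - 4 ==> ((pos + t > 3*u - 4 ==> ((!(pos + t > 3*u - 4)) && (pos == 7 || pos == 8 || 5*lim + 6*s >= -6 || ((3*pos > t - 2 || t >= lim + 3*s + 10) && 3*lim <= -6)))) && ((!(pos + t > 3*u - 4)) ==> (pos == 7 || pos == 8 || 5*lim + 6*s >= -6 || ((3*pos > t - 2 || t >= lim + 3*s + 10) && 3*lim <= -6))))) && ((!(pos + t > 3*u - 4)) ==> (pos == 7 || pos == 8 || 5*lim + 6*s >= -6 || ((3*pos > t - 2 || t >= lim + 3*s + 10) && 3*lim <= -6)))
  WP_3: (pos + t > 3*u - 4 ==> ((pos + t > 3*u - 4 ==> ((pos + t > 3*u - 4 ==> ((!(pos + t > 3*u - 4)) && (pos == 7 || pos == 8 || 5*lim + 6*s >= -6 || ((3*pos > t - 2 || t >= lim + 3*s + 10) && 3*lim <= -6)))) && ((!(pos + t > 3*u - 4)) ==> (pos == 7 || pos == 8 || 5*lim + 6*s >= -6 || ((3*pos > t - 2 || t >= lim + 3*s + 10) && 3*lim <= -6))))) && ((!(pos + t > 3*u - 4)) ==> (pos == 7 || pos == 8 || 5*lim + 6*s >= -6 || ((3*pos > t - 2 || t >= lim + 3*s + 10) && 3*lim <= -6))))) && ((!(pos + t > 3*u - 4)) ==> (pos == 7 || pos == 8 || 5*lim + 6*s >= -6 || ((3*pos > t - 2 || t >= lim + 3*s + 10) && 3*lim <= -6)))
So before the loop: (pos + t > 3*u - 4 ==> ((pos + t > 3*u - 4 ==> ((pos + t > 3*u - 4 ==> ((!(pos + t > 3*u - 4)) && (pos == 7 || pos == 8 || 5*lim + 6*s >= -6 || ((3*pos > t - 2 || t >= lim + 3*s + 10) && 3*lim <= -6)))) && ((!(pos + t > 3*u - 4)) ==> (pos == 7 || pos == 8 || 5*lim + 6*s >= -6 || ((3*pos > t - 2 || t >= lim + 3*s + 10) && 3*lim <= -6))))) && ((!(pos + t > 3*u - 4)) ==> (pos == 7 || pos == 8 || 5*lim + 6*s >= -6 || ((3*pos > t - 2 || t >= lim + 3*s + 10) && 3*lim <= -6))))) && ((!(pos + t > 3*u - 4)) ==> (pos == 7 || pos == 8 || 5*lim + 6*s >= -6 || ((3*pos > t - 2 || t >= lim + 3*s + 10) && 3*lim <= -6)))
Before s := 2*t - 9: (pos + t > 3*u - 4 ==> ((pos + t > 3*u - 4 ==> ((pos + t > 3*u - 4 ==> ((!(pos + t > 3*u - 4)) && (pos == 7 || pos == 8 || 5*lim + 12*t >= 48 || ((3*pos > t - 2 || lim + 5*t <= 17) && 3*lim <= -6)))) && ((!(pos + t > 3*u - 4)) ==> (pos == 7 || pos == 8 || 5*lim + 12*t >= 48 || ((3*pos > t - 2 || lim + 5*t <= 17) && 3*lim <= -6))))) && ((!(pos + t > 3*u - 4)) ==> (pos == 7 || pos == 8 || 5*lim + 12*t >= 48 || ((3*pos > t - 2 || lim + 5*t <= 17) && 3*lim <= -6))))) && ((!(pos + t > 3*u - 4)) ==> (pos == 7 || pos == 8 || 5*lim + 12*t >= 48 || ((3*pos > t - 2 || lim + 5*t <= 17) && 3*lim <= -6)))
Before skip: (pos + t > 3*u - 4 ==> ((pos + t > 3*u - 4 ==> ((pos + t > 3*u - 4 ==> ((!(pos + t > 3*u - 4)) && (pos == 7 || pos == 8 || 5*lim + 12*t >= 48 || ((3*pos > t - 2 || lim + 5*t <= 17) && 3*lim <= -6)))) && ((!(pos + t > 3*u - 4)) ==> (pos == 7 || pos == 8 || 5*lim + 12*t >= 48 || ((3*pos > t - 2 || lim + 5*t <= 17) && 3*lim <= -6))))) && ((!(pos + t > 3*u - 4)) ==> (pos == 7 || pos == 8 || 5*lim + 12*t >= 48 || ((3*pos > t - 2 || lim + 5*t <= 17) && 3*lim <= -6))))) && ((!(pos + t > 3*u - 4)) ==> (pos == 7 || pos == 8 || 5*lim + 12*t >= 48 || ((3*pos > t - 2 || lim + 5*t <= 17) && 3*lim <= -6)))
Before skip: (pos + t > 3*u - 4 ==> ((pos + t > 3*u - 4 ==> ((pos + t > 3*u - 4 ==> ((!(pos + t > 3*u - 4)) && (pos == 7 || pos == 8 || 5*lim + 12*t >= 48 || ((3*pos > t - 2 || lim + 5*t <= 17) && 3*lim <= -6)))) && ((!(pos + t > 3*u - 4)) ==> (pos == 7 || pos == 8 || 5*lim + 12*t >= 48 || ((3*pos > t - 2 || lim + 5*t <= 17) && 3*lim <= -6))))) && ((!(pos + t > 3*u - 4)) ==> (pos == 7 || pos == 8 || 5*lim + 12*t >= 48 || ((3*pos > t - 2 || lim + 5*t <= 17) && 3*lim <= -6))))) && ((!(pos + t > 3*u - 4)) ==> (pos == 7 || pos == 8 || 5*lim + 12*t >= 48 || ((3*pos > t - 2 || lim + 5*t <= 17) && 3*lim <= -6)))
Answer: WP = (pos + t > 3*u - 4 ==> ((pos + t > 3*u - 4 ==> ((pos + t > 3*u - 4 ==> ((!(pos + t > 3*u - 4)) && (pos == 7 || pos == 8 || 5*lim + 12*t >= 48 || ((3*pos > t - 2 || lim + 5*t <= 17) && 3*lim <= -6)))) && ((!(pos + t > 3*u - 4)) ==> (pos == 7 || pos == 8 || 5*lim + 12*t >= 48 || ((3*pos > t - 2 || lim + 5*t <= 17) && 3*lim <= -6))))) && ((!(pos + t > 3*u - 4)) ==> (pos == 7 || pos == 8 || 5*lim + 12*t >= 48 || ((3*pos > t - 2 || lim + 5*t <= 17) && 3*lim <= -6))))) && ((!(pos + t > 3*u - 4)) ==> (pos == 7 || pos == 8 || 5*lim + 12*t >= 48 || ((3*pos > t - 2 || lim + 5*t <= 17) && 3*lim <= -6)))
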